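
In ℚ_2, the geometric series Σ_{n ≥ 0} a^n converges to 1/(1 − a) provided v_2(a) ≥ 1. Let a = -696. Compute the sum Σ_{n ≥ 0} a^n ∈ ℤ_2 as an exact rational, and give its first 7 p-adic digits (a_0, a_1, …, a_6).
Σ a^n = 1/(1 − a) = 1/697;  first 7 digits = (1, 0, 0, 1, 0, 0, 0)

v_2(a) = 3 ≥ 1, so the series converges in ℤ_2 to 1/(1 − a) = 1/(1 − (-696)) = 1/697. Expand this rational in ℤ_2: compute digits iteratively via d_i = x_i mod 2, x_{i+1} = (x_i − d_i)/2. The first 7 digits are (1, 0, 0, 1, 0, 0, 0).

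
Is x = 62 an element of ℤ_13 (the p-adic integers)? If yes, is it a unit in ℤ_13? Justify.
x ∈ ℤ_13^× (unit); v_13(x) = 0

ℤ_13 = {x ∈ ℚ_13 : v_13(x) ≥ 0} and ℤ_13^× = {x ∈ ℤ_13 : v_13(x) = 0}. Here v_13(62) = v_13(num) − v_13(den) = 0; compare against these criteria.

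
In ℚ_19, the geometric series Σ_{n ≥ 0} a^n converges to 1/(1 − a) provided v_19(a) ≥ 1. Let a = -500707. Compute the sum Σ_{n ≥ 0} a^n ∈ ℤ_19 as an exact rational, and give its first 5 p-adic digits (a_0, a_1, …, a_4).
Σ a^n = 1/(1 − a) = 1/500708;  first 5 digits = (1, 0, 0, 3, 15)

v_19(a) = 3 ≥ 1, so the series converges in ℤ_19 to 1/(1 − a) = 1/(1 − (-500707)) = 1/500708. Expand this rational in ℤ_19: compute digits iteratively via d_i = x_i mod 19, x_{i+1} = (x_i − d_i)/19. The first 5 digits are (1, 0, 0, 3, 15).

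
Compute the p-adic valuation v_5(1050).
v_5(1050) = 2

v_5(n) is the largest exponent k such that 5^k divides n. Factor out: 1050 = 5^2 · 42. (Sign doesn't affect v_p.) So v_5(1050) = 2.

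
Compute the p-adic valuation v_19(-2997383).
v_19(-2997383) = 4

v_19(n) is the largest exponent k such that 19^k divides n. Factor out: -2997383 = -19^4 · 23. (Sign doesn't affect v_p.) So v_19(-2997383) = 4.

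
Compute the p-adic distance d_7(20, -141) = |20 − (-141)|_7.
d_7(20, -141) = 1/7

Step 1 — x − y = 20 − (-141) = 161. Step 2 — v_7(161) = 1 (factor: 161 = (7^1 · 23); the sign does not affect v_p). Step 3 — |x − y|_7 = 7^{-1} = 1/7.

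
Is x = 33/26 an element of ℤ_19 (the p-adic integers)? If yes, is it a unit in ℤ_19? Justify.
x ∈ ℤ_19^× (unit); v_19(x) = 0

ℤ_19 = {x ∈ ℚ_19 : v_19(x) ≥ 0} and ℤ_19^× = {x ∈ ℤ_19 : v_19(x) = 0}. Here v_19(33/26) = v_19(num) − v_19(den) = 0; compare against these criteria.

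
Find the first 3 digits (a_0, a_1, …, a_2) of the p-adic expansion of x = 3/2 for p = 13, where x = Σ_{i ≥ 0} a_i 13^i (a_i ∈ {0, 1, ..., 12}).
(a_0, …, a_2) = (8, 6, 6)

v_13(3/2) = 0 (numerator and denominator both coprime to 13), so x ∈ ℤ_13^×. Compute digits iteratively via a_i = x_i mod 13, x_{i+1} = (x_i − a_i)/13, with x_0 = x:
  x_0 = 3/2;  a_0 = 8;  x_1 = (x_0 − 8)/13 = -1/2
  x_1 = -1/2;  a_1 = 6;  x_2 = (x_1 − 6)/13 = -1/2
  x_2 = -1/2;  a_2 = 6;  x_3 = (x_2 − 6)/13 = -1/2
Digits: (8, 6, 6).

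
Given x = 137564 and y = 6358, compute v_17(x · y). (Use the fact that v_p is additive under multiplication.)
v_17(874631912) = 5

v_p(x) = 3 (factor: 137564 = 17^3 · 28); v_p(y) = 2 (factor: 6358 = 17^2 · 22). Additivity: v_p(xy) = v_p(x) + v_p(y) = 3 + 2 = 5. (Direct check: xy = 874631912 = 17^5 · (616).)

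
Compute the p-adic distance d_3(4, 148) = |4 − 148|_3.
d_3(4, 148) = 1/9

Step 1 — x − y = 4 − 148 = -144. Step 2 — v_3(-144) = 2 (factor: -144 = −(3^2 · 16); the sign does not affect v_p). Step 3 — |x − y|_3 = 3^{-2} = 1/9.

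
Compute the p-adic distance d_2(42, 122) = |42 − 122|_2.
d_2(42, 122) = 1/16

Step 1 — x − y = 42 − 122 = -80. Step 2 — v_2(-80) = 4 (factor: -80 = −(2^4 · 5); the sign does not affect v_p). Step 3 — |x − y|_2 = 2^{-4} = 1/16.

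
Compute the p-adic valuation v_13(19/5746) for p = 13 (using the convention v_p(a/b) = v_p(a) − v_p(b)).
v_13(19/5746) = -2

Factor powers of 13 from the numerator and denominator of the reduced fraction: 19 = 13^0 · 19 and 5746 = 13^2 · 34. Apply v_p(a/b) = v_p(a) − v_p(b): v_13(19/5746) = 0 − 2 = -2.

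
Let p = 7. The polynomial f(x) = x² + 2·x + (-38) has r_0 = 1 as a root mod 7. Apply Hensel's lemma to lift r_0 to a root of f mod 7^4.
r_3 = 1786 (mod 2401)

Hensel: r_{i+1} = r_i − f(r_i)·(f′(r_i))^{-1} mod 7^{i+2}, f′(x) = 2x + 2. Iterate:
  r_0 = 1 (mod 7)
  r_1 = 22 (mod 49)
  r_2 = 71 (mod 343)
  r_3 = 1786 (mod 2401)
Final: r = 1786 satisfies f(r) ≡ 0 mod 7^4.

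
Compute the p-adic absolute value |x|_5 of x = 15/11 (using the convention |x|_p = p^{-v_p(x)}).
|15/11|_5 = 1/5

Step 1 — compute v_5(x) by factoring powers of 5 out of the numerator and denominator: v_5(15/11) = 1. Step 2 — apply |x|_p = p^{-v_p(x)} = 5^{-1} = 1/5.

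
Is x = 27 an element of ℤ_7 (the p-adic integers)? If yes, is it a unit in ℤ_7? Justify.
x ∈ ℤ_7^× (unit); v_7(x) = 0

ℤ_7 = {x ∈ ℚ_7 : v_7(x) ≥ 0} and ℤ_7^× = {x ∈ ℤ_7 : v_7(x) = 0}. Here v_7(27) = v_7(num) − v_7(den) = 0; compare against these criteria.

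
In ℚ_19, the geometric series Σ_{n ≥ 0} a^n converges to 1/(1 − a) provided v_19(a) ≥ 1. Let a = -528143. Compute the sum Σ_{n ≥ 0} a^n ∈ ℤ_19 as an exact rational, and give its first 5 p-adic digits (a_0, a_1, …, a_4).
Σ a^n = 1/(1 − a) = 1/528144;  first 5 digits = (1, 0, 0, 18, 14)

v_19(a) = 3 ≥ 1, so the series converges in ℤ_19 to 1/(1 − a) = 1/(1 − (-528143)) = 1/528144. Expand this rational in ℤ_19: compute digits iteratively via d_i = x_i mod 19, x_{i+1} = (x_i − d_i)/19. The first 5 digits are (1, 0, 0, 18, 14).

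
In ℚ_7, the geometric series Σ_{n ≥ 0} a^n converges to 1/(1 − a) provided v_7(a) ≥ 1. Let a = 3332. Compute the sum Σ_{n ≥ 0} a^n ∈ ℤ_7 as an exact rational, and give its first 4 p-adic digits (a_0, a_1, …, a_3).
Σ a^n = 1/(1 − a) = -1/3331;  first 4 digits = (1, 0, 5, 2)

v_7(a) = 2 ≥ 1, so the series converges in ℤ_7 to 1/(1 − a) = 1/(1 − 3332) = -1/3331. Expand this rational in ℤ_7: compute digits iteratively via d_i = x_i mod 7, x_{i+1} = (x_i − d_i)/7. The first 4 digits are (1, 0, 5, 2).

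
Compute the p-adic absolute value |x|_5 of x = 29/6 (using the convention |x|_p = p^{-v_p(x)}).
|29/6|_5 = 1

Step 1 — compute v_5(x) by factoring powers of 5 out of the numerator and denominator: v_5(29/6) = 0. Step 2 — apply |x|_p = p^{-v_p(x)} = 5^{0} = 1.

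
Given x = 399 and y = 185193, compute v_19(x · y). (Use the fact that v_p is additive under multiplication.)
v_19(73892007) = 4

v_p(x) = 1 (factor: 399 = 19^1 · 21); v_p(y) = 3 (factor: 185193 = 19^3 · 27). Additivity: v_p(xy) = v_p(x) + v_p(y) = 1 + 3 = 4. (Direct check: xy = 73892007 = 19^4 · (567).)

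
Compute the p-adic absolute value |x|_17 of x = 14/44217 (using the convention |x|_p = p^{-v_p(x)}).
|14/44217|_17 = 4913

Step 1 — compute v_17(x) by factoring powers of 17 out of the numerator and denominator: v_17(14/44217) = -3. Step 2 — apply |x|_p = p^{-v_p(x)} = 17^{3} = 4913.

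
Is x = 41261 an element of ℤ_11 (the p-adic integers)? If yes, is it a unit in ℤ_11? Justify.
x ∈ ℤ_11 but not a unit; v_11(x) = 3 > 0

ℤ_11 = {x ∈ ℚ_11 : v_11(x) ≥ 0} and ℤ_11^× = {x ∈ ℤ_11 : v_11(x) = 0}. Here v_11(41261) = v_11(num) − v_11(den) = 3; compare against these criteria.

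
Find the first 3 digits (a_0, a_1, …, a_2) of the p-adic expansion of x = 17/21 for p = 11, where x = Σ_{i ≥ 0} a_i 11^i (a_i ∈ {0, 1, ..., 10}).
(a_0, …, a_2) = (5, 8, 5)

v_11(17/21) = 0 (numerator and denominator both coprime to 11), so x ∈ ℤ_11^×. Compute digits iteratively via a_i = x_i mod 11, x_{i+1} = (x_i − a_i)/11, with x_0 = x:
  x_0 = 17/21;  a_0 = 5;  x_1 = (x_0 − 5)/11 = -8/21
  x_1 = -8/21;  a_1 = 8;  x_2 = (x_1 − 8)/11 = -16/21
  x_2 = -16/21;  a_2 = 5;  x_3 = (x_2 − 5)/11 = -11/21
Digits: (5, 8, 5).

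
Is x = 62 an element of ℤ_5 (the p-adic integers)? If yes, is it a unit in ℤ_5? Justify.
x ∈ ℤ_5^× (unit); v_5(x) = 0

ℤ_5 = {x ∈ ℚ_5 : v_5(x) ≥ 0} and ℤ_5^× = {x ∈ ℤ_5 : v_5(x) = 0}. Here v_5(62) = v_5(num) − v_5(den) = 0; compare against these criteria.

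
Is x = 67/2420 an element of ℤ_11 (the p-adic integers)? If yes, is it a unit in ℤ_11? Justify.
x ∉ ℤ_11 (v_11(x) = -2 < 0)

ℤ_11 = {x ∈ ℚ_11 : v_11(x) ≥ 0} and ℤ_11^× = {x ∈ ℤ_11 : v_11(x) = 0}. Here v_11(67/2420) = v_11(num) − v_11(den) = -2; compare against these criteria.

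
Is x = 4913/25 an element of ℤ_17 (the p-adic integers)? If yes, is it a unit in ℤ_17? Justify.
x ∈ ℤ_17 but not a unit; v_17(x) = 3 > 0

ℤ_17 = {x ∈ ℚ_17 : v_17(x) ≥ 0} and ℤ_17^× = {x ∈ ℤ_17 : v_17(x) = 0}. Here v_17(4913/25) = v_17(num) − v_17(den) = 3; compare against these criteria.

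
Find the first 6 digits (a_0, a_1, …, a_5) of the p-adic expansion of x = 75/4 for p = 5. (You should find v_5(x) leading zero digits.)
(a_0, …, a_5) = (0, 0, 2, 1, 1, 1)

v_5(75/4) = 2, so a_0 = ... = a_1 = 0. Factor out: x = 5^2 · u with u = 3/4 a unit in ℤ_5. Expand u iteratively via a_{v+i} = u_i mod 5, u_{i+1} = (u_i − a_{v+i})/5:
  u_0 = 3/4;  a_2 = 2;  u_1 = (u_0 − 2)/5 = -1/4
  u_1 = -1/4;  a_3 = 1;  u_2 = (u_1 − 1)/5 = -1/4
  u_2 = -1/4;  a_4 = 1;  u_3 = (u_2 − 1)/5 = -1/4
  u_3 = -1/4;  a_5 = 1;  u_4 = (u_3 − 1)/5 = -1/4
Digits: (0, 0, 2, 1, 1, 1).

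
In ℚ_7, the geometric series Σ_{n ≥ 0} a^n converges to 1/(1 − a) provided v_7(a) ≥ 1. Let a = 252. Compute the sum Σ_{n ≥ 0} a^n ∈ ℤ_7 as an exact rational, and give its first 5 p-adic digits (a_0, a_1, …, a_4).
Σ a^n = 1/(1 − a) = -1/251;  first 5 digits = (1, 1, 6, 4, 0)

v_7(a) = 1 ≥ 1, so the series converges in ℤ_7 to 1/(1 − a) = 1/(1 − 252) = -1/251. Expand this rational in ℤ_7: compute digits iteratively via d_i = x_i mod 7, x_{i+1} = (x_i − d_i)/7. The first 5 digits are (1, 1, 6, 4, 0).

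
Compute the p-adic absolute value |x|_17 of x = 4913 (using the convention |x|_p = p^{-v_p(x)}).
|4913|_17 = 1/4913

Step 1 — compute v_17(x) by factoring powers of 17 out of the numerator and denominator: v_17(4913) = 3. Step 2 — apply |x|_p = p^{-v_p(x)} = 17^{-3} = 1/4913.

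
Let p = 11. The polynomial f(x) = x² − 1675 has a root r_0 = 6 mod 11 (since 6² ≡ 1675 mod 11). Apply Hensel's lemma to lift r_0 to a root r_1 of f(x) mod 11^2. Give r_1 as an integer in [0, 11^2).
r_1 = 72 (mod 121)

Hensel's recurrence: r_{i+1} = r_i − f(r_i)·(f′(r_i))^{-1} mod 11^{i+2}, with f′(x) = 2x. Iterate:
  r_0 = 6 (mod 11)
  r_1 = 72 (mod 121)
Final: r_1 = 72, and one checks f(r_1) ≡ 0 mod 11^2.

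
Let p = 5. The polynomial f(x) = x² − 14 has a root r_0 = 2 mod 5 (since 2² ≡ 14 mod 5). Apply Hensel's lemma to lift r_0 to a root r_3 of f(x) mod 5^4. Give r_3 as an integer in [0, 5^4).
r_3 = 542 (mod 625)

Hensel's recurrence: r_{i+1} = r_i − f(r_i)·(f′(r_i))^{-1} mod 5^{i+2}, with f′(x) = 2x. Iterate:
  r_0 = 2 (mod 5)
  r_1 = 17 (mod 25)
  r_2 = 42 (mod 125)
  r_3 = 542 (mod 625)
Final: r_3 = 542, and one checks f(r_3) ≡ 0 mod 5^4.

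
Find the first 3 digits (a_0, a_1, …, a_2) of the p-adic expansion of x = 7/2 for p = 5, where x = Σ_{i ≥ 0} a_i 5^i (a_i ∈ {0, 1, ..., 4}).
(a_0, …, a_2) = (1, 3, 2)

v_5(7/2) = 0 (numerator and denominator both coprime to 5), so x ∈ ℤ_5^×. Compute digits iteratively via a_i = x_i mod 5, x_{i+1} = (x_i − a_i)/5, with x_0 = x:
  x_0 = 7/2;  a_0 = 1;  x_1 = (x_0 − 1)/5 = 1/2
  x_1 = 1/2;  a_1 = 3;  x_2 = (x_1 − 3)/5 = -1/2
  x_2 = -1/2;  a_2 = 2;  x_3 = (x_2 − 2)/5 = -1/2
Digits: (1, 3, 2).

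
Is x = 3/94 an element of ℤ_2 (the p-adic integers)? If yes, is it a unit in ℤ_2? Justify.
x ∉ ℤ_2 (v_2(x) = -1 < 0)

ℤ_2 = {x ∈ ℚ_2 : v_2(x) ≥ 0} and ℤ_2^× = {x ∈ ℤ_2 : v_2(x) = 0}. Here v_2(3/94) = v_2(num) − v_2(den) = -1; compare against these criteria.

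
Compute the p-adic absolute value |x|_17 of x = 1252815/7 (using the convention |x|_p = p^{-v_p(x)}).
|1252815/7|_17 = 1/83521

Step 1 — compute v_17(x) by factoring powers of 17 out of the numerator and denominator: v_17(1252815/7) = 4. Step 2 — apply |x|_p = p^{-v_p(x)} = 17^{-4} = 1/83521.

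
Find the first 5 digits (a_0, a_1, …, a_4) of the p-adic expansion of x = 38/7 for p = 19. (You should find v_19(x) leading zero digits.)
(a_0, …, a_4) = (0, 3, 8, 5, 16)

v_19(38/7) = 1, so a_0 = ... = a_0 = 0. Factor out: x = 19^1 · u with u = 2/7 a unit in ℤ_19. Expand u iteratively via a_{v+i} = u_i mod 19, u_{i+1} = (u_i − a_{v+i})/19:
  u_0 = 2/7;  a_1 = 3;  u_1 = (u_0 − 3)/19 = -1/7
  u_1 = -1/7;  a_2 = 8;  u_2 = (u_1 − 8)/19 = -3/7
  u_2 = -3/7;  a_3 = 5;  u_3 = (u_2 − 5)/19 = -2/7
  u_3 = -2/7;  a_4 = 16;  u_4 = (u_3 − 16)/19 = -6/7
Digits: (0, 3, 8, 5, 16).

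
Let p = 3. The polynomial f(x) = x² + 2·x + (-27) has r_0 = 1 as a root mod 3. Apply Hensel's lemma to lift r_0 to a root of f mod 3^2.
r_1 = 7 (mod 9)

Hensel: r_{i+1} = r_i − f(r_i)·(f′(r_i))^{-1} mod 3^{i+2}, f′(x) = 2x + 2. Iterate:
  r_0 = 1 (mod 3)
  r_1 = 7 (mod 9)
Final: r = 7 satisfies f(r) ≡ 0 mod 3^2.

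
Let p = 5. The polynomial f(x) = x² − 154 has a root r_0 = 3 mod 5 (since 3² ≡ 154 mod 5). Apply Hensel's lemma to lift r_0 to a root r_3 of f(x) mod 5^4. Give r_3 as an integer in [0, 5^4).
r_3 = 273 (mod 625)

Hensel's recurrence: r_{i+1} = r_i − f(r_i)·(f′(r_i))^{-1} mod 5^{i+2}, with f′(x) = 2x. Iterate:
  r_0 = 3 (mod 5)
  r_1 = 23 (mod 25)
  r_2 = 23 (mod 125)
  r_3 = 273 (mod 625)
Final: r_3 = 273, and one checks f(r_3) ≡ 0 mod 5^4.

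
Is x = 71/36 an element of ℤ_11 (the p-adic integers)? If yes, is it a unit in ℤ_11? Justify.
x ∈ ℤ_11^× (unit); v_11(x) = 0

ℤ_11 = {x ∈ ℚ_11 : v_11(x) ≥ 0} and ℤ_11^× = {x ∈ ℤ_11 : v_11(x) = 0}. Here v_11(71/36) = v_11(num) − v_11(den) = 0; compare against these criteria.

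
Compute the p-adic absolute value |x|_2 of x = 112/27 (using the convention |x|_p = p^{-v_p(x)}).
|112/27|_2 = 1/16

Step 1 — compute v_2(x) by factoring powers of 2 out of the numerator and denominator: v_2(112/27) = 4. Step 2 — apply |x|_p = p^{-v_p(x)} = 2^{-4} = 1/16.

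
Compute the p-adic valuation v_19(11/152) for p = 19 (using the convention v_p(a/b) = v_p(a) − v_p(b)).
v_19(11/152) = -1

Factor powers of 19 from the numerator and denominator of the reduced fraction: 11 = 19^0 · 11 and 152 = 19^1 · 8. Apply v_p(a/b) = v_p(a) − v_p(b): v_19(11/152) = 0 − 1 = -1.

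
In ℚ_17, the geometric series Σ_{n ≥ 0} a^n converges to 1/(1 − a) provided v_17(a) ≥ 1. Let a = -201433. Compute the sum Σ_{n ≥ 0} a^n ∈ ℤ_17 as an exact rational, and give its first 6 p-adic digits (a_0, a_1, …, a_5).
Σ a^n = 1/(1 − a) = 1/201434;  first 6 digits = (1, 0, 0, 10, 14, 16)

v_17(a) = 3 ≥ 1, so the series converges in ℤ_17 to 1/(1 − a) = 1/(1 − (-201433)) = 1/201434. Expand this rational in ℤ_17: compute digits iteratively via d_i = x_i mod 17, x_{i+1} = (x_i − d_i)/17. The first 6 digits are (1, 0, 0, 10, 14, 16).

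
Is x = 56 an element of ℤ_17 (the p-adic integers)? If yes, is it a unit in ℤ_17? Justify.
x ∈ ℤ_17^× (unit); v_17(x) = 0

ℤ_17 = {x ∈ ℚ_17 : v_17(x) ≥ 0} and ℤ_17^× = {x ∈ ℤ_17 : v_17(x) = 0}. Here v_17(56) = v_17(num) − v_17(den) = 0; compare against these criteria.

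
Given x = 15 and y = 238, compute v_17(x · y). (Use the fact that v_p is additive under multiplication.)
v_17(3570) = 1

v_p(x) = 0 (factor: 15 = 17^0 · 15); v_p(y) = 1 (factor: 238 = 17^1 · 14). Additivity: v_p(xy) = v_p(x) + v_p(y) = 0 + 1 = 1. (Direct check: xy = 3570 = 17^1 · (210).)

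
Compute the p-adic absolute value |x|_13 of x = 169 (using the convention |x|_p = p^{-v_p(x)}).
|169|_13 = 1/169

Step 1 — compute v_13(x) by factoring powers of 13 out of the numerator and denominator: v_13(169) = 2. Step 2 — apply |x|_p = p^{-v_p(x)} = 13^{-2} = 1/169.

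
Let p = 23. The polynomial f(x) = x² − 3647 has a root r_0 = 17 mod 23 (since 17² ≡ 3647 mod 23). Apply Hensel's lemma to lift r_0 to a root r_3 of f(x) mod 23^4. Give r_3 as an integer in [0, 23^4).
r_3 = 19751 (mod 279841)

Hensel's recurrence: r_{i+1} = r_i − f(r_i)·(f′(r_i))^{-1} mod 23^{i+2}, with f′(x) = 2x. Iterate:
  r_0 = 17 (mod 23)
  r_1 = 178 (mod 529)
  r_2 = 7584 (mod 12167)
  r_3 = 19751 (mod 279841)
Final: r_3 = 19751, and one checks f(r_3) ≡ 0 mod 23^4.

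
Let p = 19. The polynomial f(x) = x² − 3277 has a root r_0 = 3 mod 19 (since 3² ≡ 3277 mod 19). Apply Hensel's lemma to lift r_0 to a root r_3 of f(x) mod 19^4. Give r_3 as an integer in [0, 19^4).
r_3 = 88030 (mod 130321)

Hensel's recurrence: r_{i+1} = r_i − f(r_i)·(f′(r_i))^{-1} mod 19^{i+2}, with f′(x) = 2x. Iterate:
  r_0 = 3 (mod 19)
  r_1 = 307 (mod 361)
  r_2 = 5722 (mod 6859)
  r_3 = 88030 (mod 130321)
Final: r_3 = 88030, and one checks f(r_3) ≡ 0 mod 19^4.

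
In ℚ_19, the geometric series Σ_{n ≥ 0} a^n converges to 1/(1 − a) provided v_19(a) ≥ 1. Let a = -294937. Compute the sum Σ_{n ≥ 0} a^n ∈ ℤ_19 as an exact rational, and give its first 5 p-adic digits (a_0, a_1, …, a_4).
Σ a^n = 1/(1 − a) = 1/294938;  first 5 digits = (1, 0, 0, 14, 16)

v_19(a) = 3 ≥ 1, so the series converges in ℤ_19 to 1/(1 − a) = 1/(1 − (-294937)) = 1/294938. Expand this rational in ℤ_19: compute digits iteratively via d_i = x_i mod 19, x_{i+1} = (x_i − d_i)/19. The first 5 digits are (1, 0, 0, 14, 16).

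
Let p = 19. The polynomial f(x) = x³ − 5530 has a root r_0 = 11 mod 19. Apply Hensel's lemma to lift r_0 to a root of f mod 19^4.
r_3 = 106620 (mod 130321)

Hensel: r_{i+1} = r_i − f(r_i)/f′(r_i) mod 19^{i+2}, where f′(x) = 3x². Iterate:
  r_0 = 11 (mod 19)
  r_1 = 125 (mod 361)
  r_2 = 3735 (mod 6859)
  r_3 = 106620 (mod 130321)
Final: r = 106620 with f(r) ≡ 0 mod 19^4.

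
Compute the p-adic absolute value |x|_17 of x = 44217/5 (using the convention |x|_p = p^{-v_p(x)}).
|44217/5|_17 = 1/4913

Step 1 — compute v_17(x) by factoring powers of 17 out of the numerator and denominator: v_17(44217/5) = 3. Step 2 — apply |x|_p = p^{-v_p(x)} = 17^{-3} = 1/4913.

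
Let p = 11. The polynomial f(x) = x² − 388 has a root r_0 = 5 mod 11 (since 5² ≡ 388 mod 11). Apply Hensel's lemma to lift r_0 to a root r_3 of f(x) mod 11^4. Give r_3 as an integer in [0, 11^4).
r_3 = 10290 (mod 14641)

Hensel's recurrence: r_{i+1} = r_i − f(r_i)·(f′(r_i))^{-1} mod 11^{i+2}, with f′(x) = 2x. Iterate:
  r_0 = 5 (mod 11)
  r_1 = 5 (mod 121)
  r_2 = 973 (mod 1331)
  r_3 = 10290 (mod 14641)
Final: r_3 = 10290, and one checks f(r_3) ≡ 0 mod 11^4.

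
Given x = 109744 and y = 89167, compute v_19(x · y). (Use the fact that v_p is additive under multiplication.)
v_19(9785543248) = 6

v_p(x) = 3 (factor: 109744 = 19^3 · 16); v_p(y) = 3 (factor: 89167 = 19^3 · 13). Additivity: v_p(xy) = v_p(x) + v_p(y) = 3 + 3 = 6. (Direct check: xy = 9785543248 = 19^6 · (208).)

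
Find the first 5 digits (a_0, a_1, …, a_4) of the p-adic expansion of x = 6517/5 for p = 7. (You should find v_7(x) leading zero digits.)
(a_0, …, a_4) = (0, 0, 0, 1, 6)

v_7(6517/5) = 3, so a_0 = ... = a_2 = 0. Factor out: x = 7^3 · u with u = 19/5 a unit in ℤ_7. Expand u iteratively via a_{v+i} = u_i mod 7, u_{i+1} = (u_i − a_{v+i})/7:
  u_0 = 19/5;  a_3 = 1;  u_1 = (u_0 − 1)/7 = 2/5
  u_1 = 2/5;  a_4 = 6;  u_2 = (u_1 − 6)/7 = -4/5
Digits: (0, 0, 0, 1, 6).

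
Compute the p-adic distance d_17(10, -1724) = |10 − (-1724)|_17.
d_17(10, -1724) = 1/289

Step 1 — x − y = 10 − (-1724) = 1734. Step 2 — v_17(1734) = 2 (factor: 1734 = (17^2 · 6); the sign does not affect v_p). Step 3 — |x − y|_17 = 17^{-2} = 1/289.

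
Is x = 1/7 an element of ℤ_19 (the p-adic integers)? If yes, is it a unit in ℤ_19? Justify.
x ∈ ℤ_19^× (unit); v_19(x) = 0

ℤ_19 = {x ∈ ℚ_19 : v_19(x) ≥ 0} and ℤ_19^× = {x ∈ ℤ_19 : v_19(x) = 0}. Here v_19(1/7) = v_19(num) − v_19(den) = 0; compare against these criteria.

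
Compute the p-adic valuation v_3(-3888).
v_3(-3888) = 5

v_3(n) is the largest exponent k such that 3^k divides n. Factor out: -3888 = -3^5 · 16. (Sign doesn't affect v_p.) So v_3(-3888) = 5.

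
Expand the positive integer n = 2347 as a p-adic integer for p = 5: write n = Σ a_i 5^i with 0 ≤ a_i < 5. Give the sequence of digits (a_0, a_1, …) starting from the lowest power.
(a_0, a_1, …) = (2, 4, 3, 3, 3)

Repeated division by 5 gives the digits low-to-high: 2347 = 2 + 4·5^1 + 3·5^2 + 3·5^3 + 3·5^4. Digit sequence: (2, 4, 3, 3, 3).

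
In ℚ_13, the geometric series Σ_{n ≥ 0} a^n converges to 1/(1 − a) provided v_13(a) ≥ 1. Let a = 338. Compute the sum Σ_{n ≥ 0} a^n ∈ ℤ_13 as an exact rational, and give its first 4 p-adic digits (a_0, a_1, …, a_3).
Σ a^n = 1/(1 − a) = -1/337;  first 4 digits = (1, 0, 2, 0)

v_13(a) = 2 ≥ 1, so the series converges in ℤ_13 to 1/(1 − a) = 1/(1 − 338) = -1/337. Expand this rational in ℤ_13: compute digits iteratively via d_i = x_i mod 13, x_{i+1} = (x_i − d_i)/13. The first 4 digits are (1, 0, 2, 0).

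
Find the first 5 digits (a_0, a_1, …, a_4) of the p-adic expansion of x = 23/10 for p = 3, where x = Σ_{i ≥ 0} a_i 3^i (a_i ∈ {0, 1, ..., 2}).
(a_0, …, a_4) = (2, 1, 0, 2, 2)

v_3(23/10) = 0 (numerator and denominator both coprime to 3), so x ∈ ℤ_3^×. Compute digits iteratively via a_i = x_i mod 3, x_{i+1} = (x_i − a_i)/3, with x_0 = x:
  x_0 = 23/10;  a_0 = 2;  x_1 = (x_0 − 2)/3 = 1/10
  x_1 = 1/10;  a_1 = 1;  x_2 = (x_1 − 1)/3 = -3/10
  x_2 = -3/10;  a_2 = 0;  x_3 = (x_2 − 0)/3 = -1/10
  x_3 = -1/10;  a_3 = 2;  x_4 = (x_3 − 2)/3 = -7/10
  x_4 = -7/10;  a_4 = 2;  x_5 = (x_4 − 2)/3 = -9/10
Digits: (2, 1, 0, 2, 2).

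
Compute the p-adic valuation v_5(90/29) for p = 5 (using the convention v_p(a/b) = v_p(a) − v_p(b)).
v_5(90/29) = 1

Factor powers of 5 from the numerator and denominator of the reduced fraction: 90 = 5^1 · 18 and 29 = 5^0 · 29. Apply v_p(a/b) = v_p(a) − v_p(b): v_5(90/29) = 1 − 0 = 1.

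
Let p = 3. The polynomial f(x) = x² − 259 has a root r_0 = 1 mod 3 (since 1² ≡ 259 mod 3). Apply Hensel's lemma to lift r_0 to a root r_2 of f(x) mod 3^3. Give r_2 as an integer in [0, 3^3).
r_2 = 4 (mod 27)

Hensel's recurrence: r_{i+1} = r_i − f(r_i)·(f′(r_i))^{-1} mod 3^{i+2}, with f′(x) = 2x. Iterate:
  r_0 = 1 (mod 3)
  r_1 = 4 (mod 9)
  r_2 = 4 (mod 27)
Final: r_2 = 4, and one checks f(r_2) ≡ 0 mod 3^3.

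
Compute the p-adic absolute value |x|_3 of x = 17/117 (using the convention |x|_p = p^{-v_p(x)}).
|17/117|_3 = 9

Step 1 — compute v_3(x) by factoring powers of 3 out of the numerator and denominator: v_3(17/117) = -2. Step 2 — apply |x|_p = p^{-v_p(x)} = 3^{2} = 9.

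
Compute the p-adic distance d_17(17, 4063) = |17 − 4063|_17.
d_17(17, 4063) = 1/289

Step 1 — x − y = 17 − 4063 = -4046. Step 2 — v_17(-4046) = 2 (factor: -4046 = −(17^2 · 14); the sign does not affect v_p). Step 3 — |x − y|_17 = 17^{-2} = 1/289.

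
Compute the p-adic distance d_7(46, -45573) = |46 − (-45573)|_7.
d_7(46, -45573) = 1/2401

Step 1 — x − y = 46 − (-45573) = 45619. Step 2 — v_7(45619) = 4 (factor: 45619 = (7^4 · 19); the sign does not affect v_p). Step 3 — |x − y|_7 = 7^{-4} = 1/2401.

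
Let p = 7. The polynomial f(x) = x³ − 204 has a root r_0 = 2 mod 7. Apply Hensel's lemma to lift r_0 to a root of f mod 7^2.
r_1 = 2 (mod 49)

Hensel: r_{i+1} = r_i − f(r_i)/f′(r_i) mod 7^{i+2}, where f′(x) = 3x². Iterate:
  r_0 = 2 (mod 7)
  r_1 = 2 (mod 49)
Final: r = 2 with f(r) ≡ 0 mod 7^2.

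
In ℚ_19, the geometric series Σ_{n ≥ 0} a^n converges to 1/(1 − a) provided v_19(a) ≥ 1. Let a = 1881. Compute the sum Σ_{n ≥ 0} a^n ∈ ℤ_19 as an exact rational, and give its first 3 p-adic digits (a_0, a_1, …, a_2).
Σ a^n = 1/(1 − a) = -1/1880;  first 3 digits = (1, 4, 2)

v_19(a) = 1 ≥ 1, so the series converges in ℤ_19 to 1/(1 − a) = 1/(1 − 1881) = -1/1880. Expand this rational in ℤ_19: compute digits iteratively via d_i = x_i mod 19, x_{i+1} = (x_i − d_i)/19. The first 3 digits are (1, 4, 2).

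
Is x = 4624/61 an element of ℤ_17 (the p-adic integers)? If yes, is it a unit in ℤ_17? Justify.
x ∈ ℤ_17 but not a unit; v_17(x) = 2 > 0

ℤ_17 = {x ∈ ℚ_17 : v_17(x) ≥ 0} and ℤ_17^× = {x ∈ ℤ_17 : v_17(x) = 0}. Here v_17(4624/61) = v_17(num) − v_17(den) = 2; compare against these criteria.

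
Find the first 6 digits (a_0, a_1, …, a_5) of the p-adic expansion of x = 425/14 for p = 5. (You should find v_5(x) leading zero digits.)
(a_0, …, a_5) = (0, 0, 3, 0, 1, 3)

v_5(425/14) = 2, so a_0 = ... = a_1 = 0. Factor out: x = 5^2 · u with u = 17/14 a unit in ℤ_5. Expand u iteratively via a_{v+i} = u_i mod 5, u_{i+1} = (u_i − a_{v+i})/5:
  u_0 = 17/14;  a_2 = 3;  u_1 = (u_0 − 3)/5 = -5/14
  u_1 = -5/14;  a_3 = 0;  u_2 = (u_1 − 0)/5 = -1/14
  u_2 = -1/14;  a_4 = 1;  u_3 = (u_2 − 1)/5 = -3/14
  u_3 = -3/14;  a_5 = 3;  u_4 = (u_3 − 3)/5 = -9/14
Digits: (0, 0, 3, 0, 1, 3).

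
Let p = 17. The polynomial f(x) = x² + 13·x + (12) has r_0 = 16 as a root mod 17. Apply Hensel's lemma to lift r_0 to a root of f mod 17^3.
r_2 = 4912 (mod 4913)

Hensel: r_{i+1} = r_i − f(r_i)·(f′(r_i))^{-1} mod 17^{i+2}, f′(x) = 2x + 13. Iterate:
  r_0 = 16 (mod 17)
  r_1 = 288 (mod 289)
  r_2 = 4912 (mod 4913)
Final: r = 4912 satisfies f(r) ≡ 0 mod 17^3.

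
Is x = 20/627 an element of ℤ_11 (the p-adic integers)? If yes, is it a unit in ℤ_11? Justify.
x ∉ ℤ_11 (v_11(x) = -1 < 0)

ℤ_11 = {x ∈ ℚ_11 : v_11(x) ≥ 0} and ℤ_11^× = {x ∈ ℤ_11 : v_11(x) = 0}. Here v_11(20/627) = v_11(num) − v_11(den) = -1; compare against these criteria.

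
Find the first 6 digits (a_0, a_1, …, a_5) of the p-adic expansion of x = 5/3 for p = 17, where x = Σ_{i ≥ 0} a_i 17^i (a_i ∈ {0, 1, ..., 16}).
(a_0, …, a_5) = (13, 5, 11, 5, 11, 5)

v_17(5/3) = 0 (numerator and denominator both coprime to 17), so x ∈ ℤ_17^×. Compute digits iteratively via a_i = x_i mod 17, x_{i+1} = (x_i − a_i)/17, with x_0 = x:
  x_0 = 5/3;  a_0 = 13;  x_1 = (x_0 − 13)/17 = -2/3
  x_1 = -2/3;  a_1 = 5;  x_2 = (x_1 − 5)/17 = -1/3
  x_2 = -1/3;  a_2 = 11;  x_3 = (x_2 − 11)/17 = -2/3
  x_3 = -2/3;  a_3 = 5;  x_4 = (x_3 − 5)/17 = -1/3
  x_4 = -1/3;  a_4 = 11;  x_5 = (x_4 − 11)/17 = -2/3
  x_5 = -2/3;  a_5 = 5;  x_6 = (x_5 − 5)/17 = -1/3
Digits: (13, 5, 11, 5, 11, 5).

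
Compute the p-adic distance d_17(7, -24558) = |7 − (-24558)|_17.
d_17(7, -24558) = 1/4913

Step 1 — x − y = 7 − (-24558) = 24565. Step 2 — v_17(24565) = 3 (factor: 24565 = (17^3 · 5); the sign does not affect v_p). Step 3 — |x − y|_17 = 17^{-3} = 1/4913.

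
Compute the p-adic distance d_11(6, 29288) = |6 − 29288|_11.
d_11(6, 29288) = 1/14641

Step 1 — x − y = 6 − 29288 = -29282. Step 2 — v_11(-29282) = 4 (factor: -29282 = −(11^4 · 2); the sign does not affect v_p). Step 3 — |x − y|_11 = 11^{-4} = 1/14641.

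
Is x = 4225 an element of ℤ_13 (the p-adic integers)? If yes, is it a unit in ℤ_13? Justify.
x ∈ ℤ_13 but not a unit; v_13(x) = 2 > 0

ℤ_13 = {x ∈ ℚ_13 : v_13(x) ≥ 0} and ℤ_13^× = {x ∈ ℤ_13 : v_13(x) = 0}. Here v_13(4225) = v_13(num) − v_13(den) = 2; compare against these criteria.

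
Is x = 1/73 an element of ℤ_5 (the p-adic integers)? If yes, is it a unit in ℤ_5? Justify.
x ∈ ℤ_5^× (unit); v_5(x) = 0

ℤ_5 = {x ∈ ℚ_5 : v_5(x) ≥ 0} and ℤ_5^× = {x ∈ ℤ_5 : v_5(x) = 0}. Here v_5(1/73) = v_5(num) − v_5(den) = 0; compare against these criteria.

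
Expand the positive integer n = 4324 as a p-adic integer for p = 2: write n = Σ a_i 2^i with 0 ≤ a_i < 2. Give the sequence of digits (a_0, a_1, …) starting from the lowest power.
(a_0, a_1, …) = (0, 0, 1, 0, 0, 1, 1, 1, 0, 0, 0, 0, 1)

Repeated division by 2 gives the digits low-to-high: 4324 = 1·2^2 + 1·2^5 + 1·2^6 + 1·2^7 + 1·2^12. Digit sequence: (0, 0, 1, 0, 0, 1, 1, 1, 0, 0, 0, 0, 1).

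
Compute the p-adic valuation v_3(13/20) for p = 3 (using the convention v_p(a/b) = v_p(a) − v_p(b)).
v_3(13/20) = 0

Factor powers of 3 from the numerator and denominator of the reduced fraction: 13 = 3^0 · 13 and 20 = 3^0 · 20. Apply v_p(a/b) = v_p(a) − v_p(b): v_3(13/20) = 0 − 0 = 0.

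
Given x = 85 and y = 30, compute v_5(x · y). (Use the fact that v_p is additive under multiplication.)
v_5(2550) = 2

v_p(x) = 1 (factor: 85 = 5^1 · 17); v_p(y) = 1 (factor: 30 = 5^1 · 6). Additivity: v_p(xy) = v_p(x) + v_p(y) = 1 + 1 = 2. (Direct check: xy = 2550 = 5^2 · (102).)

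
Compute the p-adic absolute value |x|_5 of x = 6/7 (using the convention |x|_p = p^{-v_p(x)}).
|6/7|_5 = 1

Step 1 — compute v_5(x) by factoring powers of 5 out of the numerator and denominator: v_5(6/7) = 0. Step 2 — apply |x|_p = p^{-v_p(x)} = 5^{0} = 1.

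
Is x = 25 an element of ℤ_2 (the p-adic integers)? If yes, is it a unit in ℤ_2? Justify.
x ∈ ℤ_2^× (unit); v_2(x) = 0

ℤ_2 = {x ∈ ℚ_2 : v_2(x) ≥ 0} and ℤ_2^× = {x ∈ ℤ_2 : v_2(x) = 0}. Here v_2(25) = v_2(num) − v_2(den) = 0; compare against these criteria.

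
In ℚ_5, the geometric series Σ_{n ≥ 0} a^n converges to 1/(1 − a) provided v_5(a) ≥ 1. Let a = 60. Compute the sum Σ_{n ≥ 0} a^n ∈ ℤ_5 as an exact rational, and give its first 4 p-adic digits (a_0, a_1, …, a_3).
Σ a^n = 1/(1 − a) = -1/59;  first 4 digits = (1, 2, 1, 2)

v_5(a) = 1 ≥ 1, so the series converges in ℤ_5 to 1/(1 − a) = 1/(1 − 60) = -1/59. Expand this rational in ℤ_5: compute digits iteratively via d_i = x_i mod 5, x_{i+1} = (x_i − d_i)/5. The first 4 digits are (1, 2, 1, 2).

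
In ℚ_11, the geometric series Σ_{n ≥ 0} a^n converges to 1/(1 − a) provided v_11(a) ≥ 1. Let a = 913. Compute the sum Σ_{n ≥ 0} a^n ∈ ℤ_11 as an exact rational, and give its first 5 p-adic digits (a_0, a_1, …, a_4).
Σ a^n = 1/(1 − a) = -1/912;  first 5 digits = (1, 6, 10, 6, 5)

v_11(a) = 1 ≥ 1, so the series converges in ℤ_11 to 1/(1 − a) = 1/(1 − 913) = -1/912. Expand this rational in ℤ_11: compute digits iteratively via d_i = x_i mod 11, x_{i+1} = (x_i − d_i)/11. The first 5 digits are (1, 6, 10, 6, 5).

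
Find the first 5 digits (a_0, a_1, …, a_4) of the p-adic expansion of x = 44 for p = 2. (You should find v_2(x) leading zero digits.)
(a_0, …, a_4) = (0, 0, 1, 1, 0)

v_2(44) = 2, so a_0 = ... = a_1 = 0. Factor out: x = 2^2 · u with u = 11 a unit in ℤ_2. Expand u iteratively via a_{v+i} = u_i mod 2, u_{i+1} = (u_i − a_{v+i})/2:
  u_0 = 11;  a_2 = 1;  u_1 = (u_0 − 1)/2 = 5
  u_1 = 5;  a_3 = 1;  u_2 = (u_1 − 1)/2 = 2
  u_2 = 2;  a_4 = 0;  u_3 = (u_2 − 0)/2 = 1
Digits: (0, 0, 1, 1, 0).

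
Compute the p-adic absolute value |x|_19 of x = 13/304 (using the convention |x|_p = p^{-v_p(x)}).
|13/304|_19 = 19

Step 1 — compute v_19(x) by factoring powers of 19 out of the numerator and denominator: v_19(13/304) = -1. Step 2 — apply |x|_p = p^{-v_p(x)} = 19^{1} = 19.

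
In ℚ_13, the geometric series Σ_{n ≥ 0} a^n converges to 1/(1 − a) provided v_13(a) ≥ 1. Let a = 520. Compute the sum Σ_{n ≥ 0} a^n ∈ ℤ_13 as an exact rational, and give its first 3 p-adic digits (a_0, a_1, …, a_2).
Σ a^n = 1/(1 − a) = -1/519;  first 3 digits = (1, 1, 4)

v_13(a) = 1 ≥ 1, so the series converges in ℤ_13 to 1/(1 − a) = 1/(1 − 520) = -1/519. Expand this rational in ℤ_13: compute digits iteratively via d_i = x_i mod 13, x_{i+1} = (x_i − d_i)/13. The first 3 digits are (1, 1, 4).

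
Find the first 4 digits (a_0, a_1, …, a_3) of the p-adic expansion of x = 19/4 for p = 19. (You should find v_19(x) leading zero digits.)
(a_0, …, a_3) = (0, 5, 14, 4)

v_19(19/4) = 1, so a_0 = ... = a_0 = 0. Factor out: x = 19^1 · u with u = 1/4 a unit in ℤ_19. Expand u iteratively via a_{v+i} = u_i mod 19, u_{i+1} = (u_i − a_{v+i})/19:
  u_0 = 1/4;  a_1 = 5;  u_1 = (u_0 − 5)/19 = -1/4
  u_1 = -1/4;  a_2 = 14;  u_2 = (u_1 − 14)/19 = -3/4
  u_2 = -3/4;  a_3 = 4;  u_3 = (u_2 − 4)/19 = -1/4
Digits: (0, 5, 14, 4).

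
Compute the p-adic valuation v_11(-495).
v_11(-495) = 1

v_11(n) is the largest exponent k such that 11^k divides n. Factor out: -495 = -11^1 · 45. (Sign doesn't affect v_p.) So v_11(-495) = 1.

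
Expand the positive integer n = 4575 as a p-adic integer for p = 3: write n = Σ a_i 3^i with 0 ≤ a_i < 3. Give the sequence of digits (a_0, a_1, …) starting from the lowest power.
(a_0, a_1, …) = (0, 1, 1, 1, 2, 0, 0, 2)

Repeated division by 3 gives the digits low-to-high: 4575 = 1·3^1 + 1·3^2 + 1·3^3 + 2·3^4 + 2·3^7. Digit sequence: (0, 1, 1, 1, 2, 0, 0, 2).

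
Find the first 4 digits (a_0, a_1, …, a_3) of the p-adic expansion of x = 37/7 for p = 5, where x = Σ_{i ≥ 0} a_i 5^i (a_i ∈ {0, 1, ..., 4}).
(a_0, …, a_3) = (1, 3, 1, 4)

v_5(37/7) = 0 (numerator and denominator both coprime to 5), so x ∈ ℤ_5^×. Compute digits iteratively via a_i = x_i mod 5, x_{i+1} = (x_i − a_i)/5, with x_0 = x:
  x_0 = 37/7;  a_0 = 1;  x_1 = (x_0 − 1)/5 = 6/7
  x_1 = 6/7;  a_1 = 3;  x_2 = (x_1 − 3)/5 = -3/7
  x_2 = -3/7;  a_2 = 1;  x_3 = (x_2 − 1)/5 = -2/7
  x_3 = -2/7;  a_3 = 4;  x_4 = (x_3 − 4)/5 = -6/7
Digits: (1, 3, 1, 4).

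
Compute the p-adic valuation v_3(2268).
v_3(2268) = 4

v_3(n) is the largest exponent k such that 3^k divides n. Factor out: 2268 = 3^4 · 28. (Sign doesn't affect v_p.) So v_3(2268) = 4.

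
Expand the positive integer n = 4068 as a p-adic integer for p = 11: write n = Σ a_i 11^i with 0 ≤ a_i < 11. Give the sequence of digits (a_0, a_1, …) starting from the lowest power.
(a_0, a_1, …) = (9, 6, 0, 3)

Repeated division by 11 gives the digits low-to-high: 4068 = 9 + 6·11^1 + 3·11^3. Digit sequence: (9, 6, 0, 3).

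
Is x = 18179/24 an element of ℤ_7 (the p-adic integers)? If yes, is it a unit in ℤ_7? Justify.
x ∈ ℤ_7 but not a unit; v_7(x) = 3 > 0

ℤ_7 = {x ∈ ℚ_7 : v_7(x) ≥ 0} and ℤ_7^× = {x ∈ ℤ_7 : v_7(x) = 0}. Here v_7(18179/24) = v_7(num) − v_7(den) = 3; compare against these criteria.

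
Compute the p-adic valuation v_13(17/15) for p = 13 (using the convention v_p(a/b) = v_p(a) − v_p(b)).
v_13(17/15) = 0

Factor powers of 13 from the numerator and denominator of the reduced fraction: 17 = 13^0 · 17 and 15 = 13^0 · 15. Apply v_p(a/b) = v_p(a) − v_p(b): v_13(17/15) = 0 − 0 = 0.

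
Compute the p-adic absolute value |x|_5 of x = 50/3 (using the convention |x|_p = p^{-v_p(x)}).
|50/3|_5 = 1/25

Step 1 — compute v_5(x) by factoring powers of 5 out of the numerator and denominator: v_5(50/3) = 2. Step 2 — apply |x|_p = p^{-v_p(x)} = 5^{-2} = 1/25.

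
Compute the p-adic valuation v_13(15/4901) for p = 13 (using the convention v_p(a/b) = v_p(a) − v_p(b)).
v_13(15/4901) = -2

Factor powers of 13 from the numerator and denominator of the reduced fraction: 15 = 13^0 · 15 and 4901 = 13^2 · 29. Apply v_p(a/b) = v_p(a) − v_p(b): v_13(15/4901) = 0 − 2 = -2.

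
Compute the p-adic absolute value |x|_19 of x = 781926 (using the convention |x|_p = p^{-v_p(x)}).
|781926|_19 = 1/130321

Step 1 — compute v_19(x) by factoring powers of 19 out of the numerator and denominator: v_19(781926) = 4. Step 2 — apply |x|_p = p^{-v_p(x)} = 19^{-4} = 1/130321.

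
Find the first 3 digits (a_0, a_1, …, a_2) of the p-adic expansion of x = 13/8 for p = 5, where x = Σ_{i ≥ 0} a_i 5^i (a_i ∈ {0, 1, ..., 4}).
(a_0, …, a_2) = (1, 2, 4)

v_5(13/8) = 0 (numerator and denominator both coprime to 5), so x ∈ ℤ_5^×. Compute digits iteratively via a_i = x_i mod 5, x_{i+1} = (x_i − a_i)/5, with x_0 = x:
  x_0 = 13/8;  a_0 = 1;  x_1 = (x_0 − 1)/5 = 1/8
  x_1 = 1/8;  a_1 = 2;  x_2 = (x_1 − 2)/5 = -3/8
  x_2 = -3/8;  a_2 = 4;  x_3 = (x_2 − 4)/5 = -7/8
Digits: (1, 2, 4).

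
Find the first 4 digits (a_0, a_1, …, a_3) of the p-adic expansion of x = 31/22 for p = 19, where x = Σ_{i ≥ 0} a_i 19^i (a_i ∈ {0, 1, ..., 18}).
(a_0, …, a_3) = (4, 18, 12, 14)

v_19(31/22) = 0 (numerator and denominator both coprime to 19), so x ∈ ℤ_19^×. Compute digits iteratively via a_i = x_i mod 19, x_{i+1} = (x_i − a_i)/19, with x_0 = x:
  x_0 = 31/22;  a_0 = 4;  x_1 = (x_0 − 4)/19 = -3/22
  x_1 = -3/22;  a_1 = 18;  x_2 = (x_1 − 18)/19 = -21/22
  x_2 = -21/22;  a_2 = 12;  x_3 = (x_2 − 12)/19 = -15/22
  x_3 = -15/22;  a_3 = 14;  x_4 = (x_3 − 14)/19 = -17/22
Digits: (4, 18, 12, 14).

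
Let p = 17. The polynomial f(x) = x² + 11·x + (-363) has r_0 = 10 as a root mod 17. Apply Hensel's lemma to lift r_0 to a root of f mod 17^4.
r_3 = 49378 (mod 83521)

Hensel: r_{i+1} = r_i − f(r_i)·(f′(r_i))^{-1} mod 17^{i+2}, f′(x) = 2x + 11. Iterate:
  r_0 = 10 (mod 17)
  r_1 = 248 (mod 289)
  r_2 = 248 (mod 4913)
  r_3 = 49378 (mod 83521)
Final: r = 49378 satisfies f(r) ≡ 0 mod 17^4.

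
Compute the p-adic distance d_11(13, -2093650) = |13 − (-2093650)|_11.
d_11(13, -2093650) = 1/161051

Step 1 — x − y = 13 − (-2093650) = 2093663. Step 2 — v_11(2093663) = 5 (factor: 2093663 = (11^5 · 13); the sign does not affect v_p). Step 3 — |x − y|_11 = 11^{-5} = 1/161051.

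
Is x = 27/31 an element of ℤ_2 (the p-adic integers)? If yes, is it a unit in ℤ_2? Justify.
x ∈ ℤ_2^× (unit); v_2(x) = 0

ℤ_2 = {x ∈ ℚ_2 : v_2(x) ≥ 0} and ℤ_2^× = {x ∈ ℤ_2 : v_2(x) = 0}. Here v_2(27/31) = v_2(num) − v_2(den) = 0; compare against these criteria.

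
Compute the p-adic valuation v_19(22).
v_19(22) = 0

v_19(n) is the largest exponent k such that 19^k divides n. Factor out: 22 = 19^0 · 22. (Sign doesn't affect v_p.) So v_19(22) = 0.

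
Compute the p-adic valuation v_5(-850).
v_5(-850) = 2

v_5(n) is the largest exponent k such that 5^k divides n. Factor out: -850 = -5^2 · 34. (Sign doesn't affect v_p.) So v_5(-850) = 2.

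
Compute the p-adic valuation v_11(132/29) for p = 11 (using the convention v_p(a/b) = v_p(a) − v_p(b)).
v_11(132/29) = 1

Factor powers of 11 from the numerator and denominator of the reduced fraction: 132 = 11^1 · 12 and 29 = 11^0 · 29. Apply v_p(a/b) = v_p(a) − v_p(b): v_11(132/29) = 1 − 0 = 1.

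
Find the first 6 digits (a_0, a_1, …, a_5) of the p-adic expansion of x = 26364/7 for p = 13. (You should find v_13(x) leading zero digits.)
(a_0, …, a_5) = (0, 0, 0, 11, 3, 9)

v_13(26364/7) = 3, so a_0 = ... = a_2 = 0. Factor out: x = 13^3 · u with u = 12/7 a unit in ℤ_13. Expand u iteratively via a_{v+i} = u_i mod 13, u_{i+1} = (u_i − a_{v+i})/13:
  u_0 = 12/7;  a_3 = 11;  u_1 = (u_0 − 11)/13 = -5/7
  u_1 = -5/7;  a_4 = 3;  u_2 = (u_1 − 3)/13 = -2/7
  u_2 = -2/7;  a_5 = 9;  u_3 = (u_2 − 9)/13 = -5/7
Digits: (0, 0, 0, 11, 3, 9).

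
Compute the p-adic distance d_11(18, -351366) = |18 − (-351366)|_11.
d_11(18, -351366) = 1/14641

Step 1 — x − y = 18 − (-351366) = 351384. Step 2 — v_11(351384) = 4 (factor: 351384 = (11^4 · 24); the sign does not affect v_p). Step 3 — |x − y|_11 = 11^{-4} = 1/14641.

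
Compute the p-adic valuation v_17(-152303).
v_17(-152303) = 3

v_17(n) is the largest exponent k such that 17^k divides n. Factor out: -152303 = -17^3 · 31. (Sign doesn't affect v_p.) So v_17(-152303) = 3.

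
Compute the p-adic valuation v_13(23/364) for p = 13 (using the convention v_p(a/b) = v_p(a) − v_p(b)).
v_13(23/364) = -1

Factor powers of 13 from the numerator and denominator of the reduced fraction: 23 = 13^0 · 23 and 364 = 13^1 · 28. Apply v_p(a/b) = v_p(a) − v_p(b): v_13(23/364) = 0 − 1 = -1.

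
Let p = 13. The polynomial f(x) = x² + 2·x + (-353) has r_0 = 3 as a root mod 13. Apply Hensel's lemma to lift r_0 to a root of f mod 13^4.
r_3 = 21466 (mod 28561)

Hensel: r_{i+1} = r_i − f(r_i)·(f′(r_i))^{-1} mod 13^{i+2}, f′(x) = 2x + 2. Iterate:
  r_0 = 3 (mod 13)
  r_1 = 3 (mod 169)
  r_2 = 1693 (mod 2197)
  r_3 = 21466 (mod 28561)
Final: r = 21466 satisfies f(r) ≡ 0 mod 13^4.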